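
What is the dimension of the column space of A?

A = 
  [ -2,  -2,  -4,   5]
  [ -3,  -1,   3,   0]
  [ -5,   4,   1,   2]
dim(Col(A)) = 3

Row reduce:
R2 → R2 - (3/2)·R1
R3 → R3 - (5/2)·R1
R3 → R3 - (9/2)·R2
REF = 
  [   -2,    -2,    -4,     5]
  [    0,     2,     9, -15/2]
  [    0,     0, -59/2,  93/4]
Pivot columns: 1, 2, 3 → 3 pivots.
dim(Col(A)) = number of pivot columns = 3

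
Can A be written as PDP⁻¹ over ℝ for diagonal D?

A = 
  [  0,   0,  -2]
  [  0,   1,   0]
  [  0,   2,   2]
Yes

Characteristic polynomial: det(λI - A) = λ³ - 3λ² + 2λ
The constant term is 0, so λ = 0 is a root: p(λ) = λ(λ² - 3λ + 2)
λ² - 3λ + 2 = (λ - 1)(λ - 2)
Eigenvalues: 0, 2, 1
λ=0: alg. mult. = 1, geom. mult. = 3 - rank(A - (0)I) = 3 - 2 = 1
λ=1: alg. mult. = 1, geom. mult. = 3 - rank(A - (1)I) = 3 - 2 = 1
λ=2: alg. mult. = 1, geom. mult. = 3 - rank(A - (2)I) = 3 - 2 = 1
Sum of geometric multiplicities equals n, so A has n independent eigenvectors.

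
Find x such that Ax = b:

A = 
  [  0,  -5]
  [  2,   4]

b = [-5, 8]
x = [2, 1]

Row reduce the augmented matrix [A|b]:
Swap R1 ↔ R2
REF = 
  [  2,   4,   8]
  [  0,  -5,  -5]

Back-substitution:
x₂ = (-5) / (-5) = 1
x₁ = (8 - (4)(1)) / 2 = 2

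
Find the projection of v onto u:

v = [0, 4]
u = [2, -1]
proj_u(v) = [-8/5, 4/5]

v·u = (0)(2) + (4)(-1) = -4
u·u = (2)² + (-1)² = 5
proj_u(v) = (v·u / u·u) × u = (-4/5) × u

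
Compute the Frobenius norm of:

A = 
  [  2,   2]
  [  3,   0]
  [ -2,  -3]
||A||_F = 5.477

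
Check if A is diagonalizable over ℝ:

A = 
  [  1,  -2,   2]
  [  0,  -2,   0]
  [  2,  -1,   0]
Yes

Characteristic polynomial: det(λI - A) = λ³ + λ² - 6λ - 8
Testing integer divisors of the constant term: p(-2) = 0, so (λ + 2) is a factor:
p(λ) = (λ + 2)(λ² - λ - 4)
λ² - λ - 4 = 0  ⇒  λ = (1 ± √((-1)² - 4·(-4)))/2 = (1 ± √(17))/2
  = (1 + √17)/2,  (1 - √17)/2
Eigenvalues: -2, (1 + √17)/2, (1 - √17)/2  (≈ -2, 2.562, -1.562)
The two irrational eigenvalues are distinct (simple), so each has alg. mult. = geom. mult. = 1.
λ=-2: alg. mult. = 1, geom. mult. = 3 - rank(A - (-2)I) = 3 - 2 = 1
Sum of geometric multiplicities equals n, so A has n independent eigenvectors.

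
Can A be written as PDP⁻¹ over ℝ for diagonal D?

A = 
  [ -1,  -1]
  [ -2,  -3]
Yes

tr(A) = -4, det(A) = 1
Characteristic polynomial: λ² - tr(A)λ + det(A) = λ² + 4λ + 1
λ² + 4λ + 1 = 0  ⇒  λ = (-4 ± √((4)² - 4·(1)))/2 = (-4 ± √(12))/2
  = -2 + √3,  -2 - √3
Eigenvalues: -2 + √3, -2 - √3  (≈ -0.2679, -3.732)
The two irrational eigenvalues are distinct (simple), so each has alg. mult. = geom. mult. = 1.
Sum of geometric multiplicities equals n, so A has n independent eigenvectors.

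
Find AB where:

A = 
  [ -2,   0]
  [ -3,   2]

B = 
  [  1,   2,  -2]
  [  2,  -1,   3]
AB = 
  [ -2,  -4,   4]
  [  1,  -8,  12]

A is 2×2 and B is 2×3, so AB is 2×3. Each entry is (row of A)·(column of B):
AB[1,1] = (-2)(1) + (0)(2) = -2
AB[1,2] = (-2)(2) + (0)(-1) = -4
AB[1,3] = (-2)(-2) + (0)(3) = 4
AB[2,1] = (-3)(1) + (2)(2) = 1
AB[2,2] = (-3)(2) + (2)(-1) = -8
AB[2,3] = (-3)(-2) + (2)(3) = 12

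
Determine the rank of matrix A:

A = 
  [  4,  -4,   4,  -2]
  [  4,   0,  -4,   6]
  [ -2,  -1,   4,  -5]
rank(A) = 2

Row reduce:
R2 → R2 - (1)·R1
R3 → R3 + (1/2)·R1
R3 → R3 + (3/4)·R2
REF = 
  [  4,  -4,   4,  -2]
  [  0,   4,  -8,   8]
  [  0,   0,   0,   0]
Pivot columns: 1, 2 → 2 pivots.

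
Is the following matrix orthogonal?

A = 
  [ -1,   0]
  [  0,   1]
Yes

AᵀA = 
  [  1,   0]
  [  0,   1]
= I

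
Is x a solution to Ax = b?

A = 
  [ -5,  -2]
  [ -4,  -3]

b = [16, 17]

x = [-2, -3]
Yes

Ax = [16, 17] = b ✓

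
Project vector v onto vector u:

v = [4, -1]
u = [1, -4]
proj_u(v) = [8/17, -32/17]

v·u = (4)(1) + (-1)(-4) = 8
u·u = (1)² + (-4)² = 17
proj_u(v) = (v·u / u·u) × u = (8/17) × u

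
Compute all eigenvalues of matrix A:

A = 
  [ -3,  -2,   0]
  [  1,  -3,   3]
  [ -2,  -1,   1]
Characteristic polynomial: det(λI - A) = λ³ + 5λ² + 8λ - 14
Testing integer divisors of the constant term: p(1) = 0, so (λ - 1) is a factor:
p(λ) = (λ - 1)(λ² + 6λ + 14)
λ² + 6λ + 14 = 0  ⇒  λ = (-6 ± √((6)² - 4·(14)))/2 = (-6 ± √(-20))/2
  = -3 + i√5,  -3 - i√5

λ = 1, -3 + i√5, -3 - i√5  (≈ 1, -3 + 2.236i, -3 - 2.236i)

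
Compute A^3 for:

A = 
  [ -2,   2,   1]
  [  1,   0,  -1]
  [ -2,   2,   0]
A² = A·A:
A²[1,1] = (-2)(-2) + (2)(1) + (1)(-2) = 4
A²[1,2] = (-2)(2) + (2)(0) + (1)(2) = -2
A²[1,3] = (-2)(1) + (2)(-1) + (1)(0) = -4
A²[2,1] = (1)(-2) + (0)(1) + (-1)(-2) = 0
A²[2,2] = (1)(2) + (0)(0) + (-1)(2) = 0
A²[2,3] = (1)(1) + (0)(-1) + (-1)(0) = 1
A²[3,1] = (-2)(-2) + (2)(1) + (0)(-2) = 6
A²[3,2] = (-2)(2) + (2)(0) + (0)(2) = -4
A²[3,3] = (-2)(1) + (2)(-1) + (0)(0) = -4
A² = 
  [  4,  -2,  -4]
  [  0,   0,   1]
  [  6,  -4,  -4]

A^3 = A^2·A:
A^3[1,1] = (4)(-2) + (-2)(1) + (-4)(-2) = -2
A^3[1,2] = (4)(2) + (-2)(0) + (-4)(2) = 0
A^3[1,3] = (4)(1) + (-2)(-1) + (-4)(0) = 6
A^3[2,1] = (0)(-2) + (0)(1) + (1)(-2) = -2
A^3[2,2] = (0)(2) + (0)(0) + (1)(2) = 2
A^3[2,3] = (0)(1) + (0)(-1) + (1)(0) = 0
A^3[3,1] = (6)(-2) + (-4)(1) + (-4)(-2) = -8
A^3[3,2] = (6)(2) + (-4)(0) + (-4)(2) = 4
A^3[3,3] = (6)(1) + (-4)(-1) + (-4)(0) = 10
A^3 = 
  [ -2,   0,   6]
  [ -2,   2,   0]
  [ -8,   4,  10]

Therefore
A^3 = 
  [ -2,   0,   6]
  [ -2,   2,   0]
  [ -8,   4,  10]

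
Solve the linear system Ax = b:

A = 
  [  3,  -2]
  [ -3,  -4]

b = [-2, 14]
Row reduce the augmented matrix [A|b]:
R2 → R2 + (1)·R1
REF = 
  [  3,  -2,  -2]
  [  0,  -6,  12]

Back-substitution:
x₂ = 12 / (-6) = -2
x₁ = (-2 - (-2)(-2)) / 3 = -2

x = [-2, -2]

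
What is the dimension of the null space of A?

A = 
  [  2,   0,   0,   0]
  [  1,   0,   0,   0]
nullity(A) = 3

Row reduce:
R2 → R2 - (1/2)·R1
REF = 
  [  2,   0,   0,   0]
  [  0,   0,   0,   0]
Pivot columns: 1 → 1 pivot.
rank(A) = 1, so nullity(A) = 4 - 1 = 3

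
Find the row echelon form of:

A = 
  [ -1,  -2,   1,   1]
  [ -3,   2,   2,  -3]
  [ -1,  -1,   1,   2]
Row operations:
R2 → R2 - (3)·R1
R3 → R3 - (1)·R1
R3 → R3 - (1/8)·R2

Resulting echelon form:
REF = 
  [ -1,  -2,   1,   1]
  [  0,   8,  -1,  -6]
  [  0,   0, 1/8, 7/4]

Rank = 3 (number of non-zero pivot rows).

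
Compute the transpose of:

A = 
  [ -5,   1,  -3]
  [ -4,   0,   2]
Aᵀ = 
  [ -5,  -4]
  [  1,   0]
  [ -3,   2]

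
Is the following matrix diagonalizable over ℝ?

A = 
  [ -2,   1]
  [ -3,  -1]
No

tr(A) = -3, det(A) = 5
Characteristic polynomial: λ² - tr(A)λ + det(A) = λ² + 3λ + 5
λ² + 3λ + 5 = 0  ⇒  λ = (-3 ± √((3)² - 4·(5)))/2 = (-3 ± √(-11))/2
  = (-3 + i√11)/2,  (-3 - i√11)/2
Eigenvalues: (-3 + i√11)/2, (-3 - i√11)/2  (≈ -1.5 + 1.658i, -1.5 - 1.658i)
Has complex eigenvalues (not diagonalizable over ℝ).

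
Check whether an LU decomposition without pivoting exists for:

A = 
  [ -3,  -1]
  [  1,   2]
Yes.
A[1,1] = -3 ≠ 0, so Gaussian elimination proceeds without a row swap: multiplier ℓ₂₁ = (1)/(-3) = -1/3, and U[2,2] = 2 - (-1/3)(-1) = 5/3.
L = 
  [   1,    0]
  [-1/3,    1]
U = 
  [ -3,  -1]
  [  0, 5/3]
Check row 2 of LU: [(-1/3)(-3), (-1/3)(-1) + (5/3)] = [1, 2] = row 2 of A ✓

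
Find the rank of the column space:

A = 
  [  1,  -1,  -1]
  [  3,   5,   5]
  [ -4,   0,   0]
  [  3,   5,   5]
dim(Col(A)) = 2

Row reduce:
R2 → R2 - (3)·R1
R3 → R3 + (4)·R1
R4 → R4 - (3)·R1
R3 → R3 + (1/2)·R2
R4 → R4 - (1)·R2
REF = 
  [  1,  -1,  -1]
  [  0,   8,   8]
  [  0,   0,   0]
  [  0,   0,   0]
Pivot columns: 1, 2 → 2 pivots.
dim(Col(A)) = number of pivot columns = 2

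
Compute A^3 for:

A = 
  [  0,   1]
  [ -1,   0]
A² = A·A:
A²[1,1] = (0)(0) + (1)(-1) = -1
A²[1,2] = (0)(1) + (1)(0) = 0
A²[2,1] = (-1)(0) + (0)(-1) = 0
A²[2,2] = (-1)(1) + (0)(0) = -1
A² = 
  [ -1,   0]
  [  0,  -1]

A^3 = A^2·A:
A^3[1,1] = (-1)(0) + (0)(-1) = 0
A^3[1,2] = (-1)(1) + (0)(0) = -1
A^3[2,1] = (0)(0) + (-1)(-1) = 1
A^3[2,2] = (0)(1) + (-1)(0) = 0
A^3 = 
  [  0,  -1]
  [  1,   0]

Therefore
A^3 = 
  [  0,  -1]
  [  1,   0]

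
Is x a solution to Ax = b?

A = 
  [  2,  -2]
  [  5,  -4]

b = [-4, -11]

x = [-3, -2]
No

Ax = [-2, -7] ≠ b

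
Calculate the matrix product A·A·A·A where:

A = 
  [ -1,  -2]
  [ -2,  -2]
A^4 = 
  [ 61,  78]
  [ 78, 100]

A² = A·A:
A²[1,1] = (-1)(-1) + (-2)(-2) = 5
A²[1,2] = (-1)(-2) + (-2)(-2) = 6
A²[2,1] = (-2)(-1) + (-2)(-2) = 6
A²[2,2] = (-2)(-2) + (-2)(-2) = 8
A² = 
  [  5,   6]
  [  6,   8]

A^3 = A^2·A:
A^3[1,1] = (5)(-1) + (6)(-2) = -17
A^3[1,2] = (5)(-2) + (6)(-2) = -22
A^3[2,1] = (6)(-1) + (8)(-2) = -22
A^3[2,2] = (6)(-2) + (8)(-2) = -28
A^3 = 
  [-17, -22]
  [-22, -28]

A^4 = A^3·A:
A^4[1,1] = (-17)(-1) + (-22)(-2) = 61
A^4[1,2] = (-17)(-2) + (-22)(-2) = 78
A^4[2,1] = (-22)(-1) + (-28)(-2) = 78
A^4[2,2] = (-22)(-2) + (-28)(-2) = 100
A^4 = 
  [ 61,  78]
  [ 78, 100]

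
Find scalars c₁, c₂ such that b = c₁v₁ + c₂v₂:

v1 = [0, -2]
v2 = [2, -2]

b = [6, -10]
c1 = 2, c2 = 3

b = 2·v1 + 3·v2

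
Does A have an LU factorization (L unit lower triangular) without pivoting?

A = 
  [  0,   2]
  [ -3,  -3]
No.
A[1,1] = 0 but A[2,1] = -3 ≠ 0. Any LU with L unit lower triangular has (LU)[1,1] = U[1,1] and (LU)[2,1] = L[2,1]·U[1,1]; matching A forces U[1,1] = 0, which then forces (LU)[2,1] = 0 ≠ -3. A row swap (pivoting) is required.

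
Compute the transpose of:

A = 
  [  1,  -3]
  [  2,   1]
Aᵀ = 
  [  1,   2]
  [ -3,   1]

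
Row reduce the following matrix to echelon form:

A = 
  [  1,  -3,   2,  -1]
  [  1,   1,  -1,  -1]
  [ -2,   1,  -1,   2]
Row operations:
R2 → R2 - (1)·R1
R3 → R3 + (2)·R1
R3 → R3 + (5/4)·R2

Resulting echelon form:
REF = 
  [   1,   -3,    2,   -1]
  [   0,    4,   -3,    0]
  [   0,    0, -3/4,    0]

Rank = 3 (number of non-zero pivot rows).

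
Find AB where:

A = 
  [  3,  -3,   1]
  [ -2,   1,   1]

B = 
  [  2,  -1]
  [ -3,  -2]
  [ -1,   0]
A is 2×3 and B is 3×2, so AB is 2×2. Each entry is (row of A)·(column of B):
AB[1,1] = (3)(2) + (-3)(-3) + (1)(-1) = 14
AB[1,2] = (3)(-1) + (-3)(-2) + (1)(0) = 3
AB[2,1] = (-2)(2) + (1)(-3) + (1)(-1) = -8
AB[2,2] = (-2)(-1) + (1)(-2) + (1)(0) = 0

AB = 
  [ 14,   3]
  [ -8,   0]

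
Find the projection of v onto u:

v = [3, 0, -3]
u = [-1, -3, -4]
proj_u(v) = [-9/26, -27/26, -18/13]

v·u = (3)(-1) + (0)(-3) + (-3)(-4) = 9
u·u = (-1)² + (-3)² + (-4)² = 26
proj_u(v) = (v·u / u·u) × u = (9/26) × u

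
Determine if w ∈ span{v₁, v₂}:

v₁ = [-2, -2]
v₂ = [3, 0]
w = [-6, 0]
Yes

Form the augmented matrix and row-reduce:
[v₁|v₂|w] = 
  [ -2,   3,  -6]
  [ -2,   0,   0]
R2 → R2 - (1)·R1
REF = 
  [ -2,   3,  -6]
  [  0,  -3,   6]

No row of the form [0 0 | nonzero], so the system is consistent. Back-substitution gives c₁ = 0, c₂ = -2: w = (0)·v₁ + (-2)·v₂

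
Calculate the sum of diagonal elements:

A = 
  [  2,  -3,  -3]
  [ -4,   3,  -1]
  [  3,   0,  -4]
1

tr(A) = 2 + 3 + -4 = 1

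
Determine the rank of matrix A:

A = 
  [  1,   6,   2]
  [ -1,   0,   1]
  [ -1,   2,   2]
Row reduce:
R2 → R2 + (1)·R1
R3 → R3 + (1)·R1
R3 → R3 - (4/3)·R2
REF = 
  [  1,   6,   2]
  [  0,   6,   3]
  [  0,   0,   0]
Pivot columns: 1, 2 → 2 pivots.

rank(A) = 2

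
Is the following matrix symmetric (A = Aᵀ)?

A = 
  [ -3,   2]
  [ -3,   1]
No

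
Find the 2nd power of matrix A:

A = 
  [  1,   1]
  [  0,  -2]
A² = A·A:
A²[1,1] = (1)(1) + (1)(0) = 1
A²[1,2] = (1)(1) + (1)(-2) = -1
A²[2,1] = (0)(1) + (-2)(0) = 0
A²[2,2] = (0)(1) + (-2)(-2) = 4
A² = 
  [  1,  -1]
  [  0,   4]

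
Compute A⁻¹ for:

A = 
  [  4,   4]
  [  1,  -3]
det(A) = (4)(-3) - (4)(1) = -16
For a 2×2 matrix, A⁻¹ = (1/det(A)) · [[d, -b], [-c, a]]
    = (-1/16) · [[-3, -4], [-1, 4]]

A⁻¹ = 
  [3/16,  1/4]
  [1/16, -1/4]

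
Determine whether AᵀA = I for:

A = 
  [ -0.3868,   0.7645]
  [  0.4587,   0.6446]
No

AᵀA = 
  [  0.3600,   0]
  [  0,   1]
≠ I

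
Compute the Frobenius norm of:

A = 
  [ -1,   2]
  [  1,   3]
||A||_F = 3.873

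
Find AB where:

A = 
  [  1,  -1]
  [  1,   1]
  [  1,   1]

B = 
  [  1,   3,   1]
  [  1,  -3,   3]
A is 3×2 and B is 2×3, so AB is 3×3. Each entry is (row of A)·(column of B):
AB[1,1] = (1)(1) + (-1)(1) = 0
AB[1,2] = (1)(3) + (-1)(-3) = 6
AB[1,3] = (1)(1) + (-1)(3) = -2
AB[2,1] = (1)(1) + (1)(1) = 2
AB[2,2] = (1)(3) + (1)(-3) = 0
AB[2,3] = (1)(1) + (1)(3) = 4
AB[3,1] = (1)(1) + (1)(1) = 2
AB[3,2] = (1)(3) + (1)(-3) = 0
AB[3,3] = (1)(1) + (1)(3) = 4

AB = 
  [  0,   6,  -2]
  [  2,   0,   4]
  [  2,   0,   4]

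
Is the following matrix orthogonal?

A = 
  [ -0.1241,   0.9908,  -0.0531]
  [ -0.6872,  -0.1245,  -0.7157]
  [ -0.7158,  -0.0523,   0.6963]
Yes

AᵀA = 
  [  1,   0,   0]
  [  0,   0.9999,   0.0001]
  [  0,   0.0001,   0.9999]
≈ I (equal to I up to the 4-dp rounding of the entries)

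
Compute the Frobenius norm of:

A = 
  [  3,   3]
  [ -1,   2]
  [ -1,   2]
||A||_F = 5.292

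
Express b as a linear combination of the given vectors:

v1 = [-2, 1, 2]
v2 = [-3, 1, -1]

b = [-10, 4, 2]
c1 = 2, c2 = 2

b = 2·v1 + 2·v2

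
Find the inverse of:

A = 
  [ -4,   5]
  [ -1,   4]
det(A) = (-4)(4) - (5)(-1) = -11
For a 2×2 matrix, A⁻¹ = (1/det(A)) · [[d, -b], [-c, a]]
    = (-1/11) · [[4, -5], [1, -4]]

A⁻¹ = 
  [-4/11,  5/11]
  [-1/11,  4/11]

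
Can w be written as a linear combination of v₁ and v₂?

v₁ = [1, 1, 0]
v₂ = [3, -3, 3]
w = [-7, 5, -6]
Yes

Form the augmented matrix and row-reduce:
[v₁|v₂|w] = 
  [  1,   3,  -7]
  [  1,  -3,   5]
  [  0,   3,  -6]
R2 → R2 - (1)·R1
R3 → R3 + (1/2)·R2
REF = 
  [  1,   3,  -7]
  [  0,  -6,  12]
  [  0,   0,   0]

No row of the form [0 0 | nonzero], so the system is consistent. Back-substitution gives c₁ = -1, c₂ = -2: w = (-1)·v₁ + (-2)·v₂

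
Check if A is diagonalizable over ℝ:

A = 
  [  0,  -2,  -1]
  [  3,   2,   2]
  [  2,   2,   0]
No

Characteristic polynomial: det(λI - A) = λ³ - 2λ² + 4λ + 10
By the rational root theorem any rational root is an integer dividing 10; none of those is a root, so p(λ) has no rational roots and hence (being an irreducible cubic) no repeated roots.
Discriminant of the cubic: Δ = -4012
Δ < 0 ⇒ one real eigenvalue and a complex-conjugate pair: λ ≈ 1.622 + 2.325i, 1.622 - 2.325i, -1.244
Has complex eigenvalues (not diagonalizable over ℝ).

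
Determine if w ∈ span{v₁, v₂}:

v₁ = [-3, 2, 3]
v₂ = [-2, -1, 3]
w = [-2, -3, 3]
No

Form the augmented matrix and row-reduce:
[v₁|v₂|w] = 
  [ -3,  -2,  -2]
  [  2,  -1,  -3]
  [  3,   3,   3]
R2 → R2 + (2/3)·R1
R3 → R3 + (1)·R1
R3 → R3 + (3/7)·R2
REF = 
  [   -3,    -2,    -2]
  [    0,  -7/3, -13/3]
  [    0,     0,  -6/7]

Row 3 reads [0 0 | -6/7], i.e. 0 = -6/7, so the system is inconsistent and w ∉ span{v₁, v₂}.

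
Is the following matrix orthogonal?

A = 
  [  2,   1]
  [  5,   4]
No

AᵀA = 
  [ 29,  22]
  [ 22,  17]
≠ I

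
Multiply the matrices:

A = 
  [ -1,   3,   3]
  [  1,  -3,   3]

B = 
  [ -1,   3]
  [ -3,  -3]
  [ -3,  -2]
AB = 
  [-17, -18]
  [ -1,   6]

A is 2×3 and B is 3×2, so AB is 2×2. Each entry is (row of A)·(column of B):
AB[1,1] = (-1)(-1) + (3)(-3) + (3)(-3) = -17
AB[1,2] = (-1)(3) + (3)(-3) + (3)(-2) = -18
AB[2,1] = (1)(-1) + (-3)(-3) + (3)(-3) = -1
AB[2,2] = (1)(3) + (-3)(-3) + (3)(-2) = 6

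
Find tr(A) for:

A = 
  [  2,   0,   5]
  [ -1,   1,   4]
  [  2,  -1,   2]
5

tr(A) = 2 + 1 + 2 = 5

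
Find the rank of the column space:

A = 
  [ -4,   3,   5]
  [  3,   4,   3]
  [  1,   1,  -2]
Row reduce:
R2 → R2 + (3/4)·R1
R3 → R3 + (1/4)·R1
R3 → R3 - (7/25)·R2
REF = 
  [    -4,      3,      5]
  [     0,   25/4,   27/4]
  [     0,      0, -66/25]
Pivot columns: 1, 2, 3 → 3 pivots.
dim(Col(A)) = number of pivot columns = 3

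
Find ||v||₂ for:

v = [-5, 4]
6.403

||v||₂ = √((-5)² + (4)²) = √41 = 6.403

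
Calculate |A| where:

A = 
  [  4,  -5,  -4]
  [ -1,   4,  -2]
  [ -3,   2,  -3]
-87

Cofactor expansion along row 1:
det(A) = (4)·((4)(-3) - (-2)(2)) - (-5)·((-1)(-3) - (-2)(-3)) + (-4)·((-1)(2) - (4)(-3))
  = (4)(-8) - (-5)(-3) + (-4)(10)
  = -87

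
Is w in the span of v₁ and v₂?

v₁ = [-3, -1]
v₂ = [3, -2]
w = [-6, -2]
Yes

Form the augmented matrix and row-reduce:
[v₁|v₂|w] = 
  [ -3,   3,  -6]
  [ -1,  -2,  -2]
R2 → R2 - (1/3)·R1
REF = 
  [ -3,   3,  -6]
  [  0,  -3,   0]

No row of the form [0 0 | nonzero], so the system is consistent. Back-substitution gives c₁ = 2, c₂ = 0: w = (2)·v₁ + (0)·v₂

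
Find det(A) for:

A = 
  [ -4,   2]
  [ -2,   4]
For a 2×2 matrix, det = ad - bc = (-4)(4) - (2)(-2) = -12

det(A) = -12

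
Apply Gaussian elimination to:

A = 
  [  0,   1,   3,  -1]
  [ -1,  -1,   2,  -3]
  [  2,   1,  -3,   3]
Row operations:
Swap R1 ↔ R2
R3 → R3 + (2)·R1
R3 → R3 + (1)·R2

Resulting echelon form:
REF = 
  [ -1,  -1,   2,  -3]
  [  0,   1,   3,  -1]
  [  0,   0,   4,  -4]

Rank = 3 (number of non-zero pivot rows).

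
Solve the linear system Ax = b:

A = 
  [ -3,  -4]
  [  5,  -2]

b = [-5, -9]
Row reduce the augmented matrix [A|b]:
R2 → R2 + (5/3)·R1
REF = 
  [   -3,    -4,    -5]
  [    0, -26/3, -52/3]

Back-substitution:
x₂ = (-52/3) / (-26/3) = 2
x₁ = (-5 - (-4)(2)) / (-3) = -1

x = [-1, 2]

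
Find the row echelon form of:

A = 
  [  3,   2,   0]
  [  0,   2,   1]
Row operations:
No row operations needed (already in echelon form).

Resulting echelon form:
REF = 
  [  3,   2,   0]
  [  0,   2,   1]

Rank = 2 (number of non-zero pivot rows).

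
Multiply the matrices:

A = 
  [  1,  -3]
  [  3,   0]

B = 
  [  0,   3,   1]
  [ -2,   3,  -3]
AB = 
  [  6,  -6,  10]
  [  0,   9,   3]

A is 2×2 and B is 2×3, so AB is 2×3. Each entry is (row of A)·(column of B):
AB[1,1] = (1)(0) + (-3)(-2) = 6
AB[1,2] = (1)(3) + (-3)(3) = -6
AB[1,3] = (1)(1) + (-3)(-3) = 10
AB[2,1] = (3)(0) + (0)(-2) = 0
AB[2,2] = (3)(3) + (0)(3) = 9
AB[2,3] = (3)(1) + (0)(-3) = 3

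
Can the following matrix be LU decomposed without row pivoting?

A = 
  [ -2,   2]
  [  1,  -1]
Yes.
A[1,1] = -2 ≠ 0, so Gaussian elimination proceeds without a row swap: multiplier ℓ₂₁ = (1)/(-2) = -1/2, and U[2,2] = -1 - (-1/2)(2) = 0.
L = 
  [   1,    0]
  [-1/2,    1]
U = 
  [ -2,   2]
  [  0,   0]
Check row 2 of LU: [(-1/2)(-2), (-1/2)(2) + 0] = [1, -1] = row 2 of A ✓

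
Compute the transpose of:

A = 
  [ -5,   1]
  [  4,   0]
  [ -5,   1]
Aᵀ = 
  [ -5,   4,  -5]
  [  1,   0,   1]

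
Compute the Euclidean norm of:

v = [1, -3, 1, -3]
4.472

||v||₂ = √((1)² + (-3)² + (1)² + (-3)²) = √20 = 4.472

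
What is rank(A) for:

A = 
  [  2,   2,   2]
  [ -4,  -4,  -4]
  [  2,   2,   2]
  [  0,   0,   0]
Row reduce:
R2 → R2 + (2)·R1
R3 → R3 - (1)·R1
REF = 
  [  2,   2,   2]
  [  0,   0,   0]
  [  0,   0,   0]
  [  0,   0,   0]
Pivot columns: 1 → 1 pivot.

rank(A) = 1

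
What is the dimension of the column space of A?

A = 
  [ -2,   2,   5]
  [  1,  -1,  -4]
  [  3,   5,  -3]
Row reduce:
R2 → R2 + (1/2)·R1
R3 → R3 + (3/2)·R1
Swap R2 ↔ R3
REF = 
  [  -2,    2,    5]
  [   0,    8,  9/2]
  [   0,    0, -3/2]
Pivot columns: 1, 2, 3 → 3 pivots.
dim(Col(A)) = number of pivot columns = 3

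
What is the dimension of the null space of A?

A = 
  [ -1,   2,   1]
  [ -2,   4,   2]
nullity(A) = 2

Row reduce:
R2 → R2 - (2)·R1
REF = 
  [ -1,   2,   1]
  [  0,   0,   0]
Pivot columns: 1 → 1 pivot.
rank(A) = 1, so nullity(A) = 3 - 1 = 2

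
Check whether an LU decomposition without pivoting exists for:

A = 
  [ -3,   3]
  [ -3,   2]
Yes.
A[1,1] = -3 ≠ 0, so Gaussian elimination proceeds without a row swap: multiplier ℓ₂₁ = (-3)/(-3) = 1, and U[2,2] = 2 - (1)(3) = -1.
L = 
  [  1,   0]
  [  1,   1]
U = 
  [ -3,   3]
  [  0,  -1]
Check row 2 of LU: [(1)(-3), (1)(3) + (-1)] = [-3, 2] = row 2 of A ✓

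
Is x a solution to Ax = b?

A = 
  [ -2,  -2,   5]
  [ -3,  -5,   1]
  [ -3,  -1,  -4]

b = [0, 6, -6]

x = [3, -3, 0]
Yes

Ax = [0, 6, -6] = b ✓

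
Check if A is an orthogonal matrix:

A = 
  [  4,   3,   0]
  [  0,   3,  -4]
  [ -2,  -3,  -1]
No

AᵀA = 
  [ 20,  18,   2]
  [ 18,  27,  -9]
  [  2,  -9,  17]
≠ I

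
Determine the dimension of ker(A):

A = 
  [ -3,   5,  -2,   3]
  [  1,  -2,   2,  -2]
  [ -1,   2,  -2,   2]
nullity(A) = 2

Row reduce:
R2 → R2 + (1/3)·R1
R3 → R3 - (1/3)·R1
R3 → R3 + (1)·R2
REF = 
  [  -3,    5,   -2,    3]
  [   0, -1/3,  4/3,   -1]
  [   0,    0,    0,    0]
Pivot columns: 1, 2 → 2 pivots.
rank(A) = 2, so nullity(A) = 4 - 2 = 2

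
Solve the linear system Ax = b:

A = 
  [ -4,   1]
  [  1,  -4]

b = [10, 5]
Row reduce the augmented matrix [A|b]:
R2 → R2 + (1/4)·R1
REF = 
  [   -4,     1,    10]
  [    0, -15/4,  15/2]

Back-substitution:
x₂ = (15/2) / (-15/4) = -2
x₁ = (10 - (1)(-2)) / (-4) = -3

x = [-3, -2]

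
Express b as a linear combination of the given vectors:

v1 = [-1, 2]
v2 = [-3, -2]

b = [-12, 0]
c1 = 3, c2 = 3

b = 3·v1 + 3·v2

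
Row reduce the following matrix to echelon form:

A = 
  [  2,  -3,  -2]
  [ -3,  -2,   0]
Row operations:
R2 → R2 + (3/2)·R1

Resulting echelon form:
REF = 
  [    2,    -3,    -2]
  [    0, -13/2,    -3]

Rank = 2 (number of non-zero pivot rows).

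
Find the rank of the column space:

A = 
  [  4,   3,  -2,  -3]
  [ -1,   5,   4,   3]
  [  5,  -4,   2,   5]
Row reduce:
R2 → R2 + (1/4)·R1
R3 → R3 - (5/4)·R1
R3 → R3 + (31/23)·R2
REF = 
  [     4,      3,     -2,     -3]
  [     0,   23/4,    7/2,    9/4]
  [     0,      0, 212/23, 271/23]
Pivot columns: 1, 2, 3 → 3 pivots.
dim(Col(A)) = number of pivot columns = 3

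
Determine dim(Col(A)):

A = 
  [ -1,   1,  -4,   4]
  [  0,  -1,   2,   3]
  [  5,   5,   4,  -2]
dim(Col(A)) = 3

Row reduce:
R3 → R3 + (5)·R1
R3 → R3 + (10)·R2
REF = 
  [ -1,   1,  -4,   4]
  [  0,  -1,   2,   3]
  [  0,   0,   4,  48]
Pivot columns: 1, 2, 3 → 3 pivots.
dim(Col(A)) = number of pivot columns = 3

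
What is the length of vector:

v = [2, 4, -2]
4.899

||v||₂ = √((2)² + (4)² + (-2)²) = √24 = 4.899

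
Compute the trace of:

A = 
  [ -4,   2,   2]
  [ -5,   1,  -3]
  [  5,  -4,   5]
2

tr(A) = -4 + 1 + 5 = 2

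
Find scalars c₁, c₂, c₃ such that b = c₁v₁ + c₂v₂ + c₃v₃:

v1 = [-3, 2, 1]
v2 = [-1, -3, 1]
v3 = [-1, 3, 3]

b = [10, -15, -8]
c1 = -3, c2 = 1, c3 = -2

b = -3·v1 + 1·v2 + -2·v3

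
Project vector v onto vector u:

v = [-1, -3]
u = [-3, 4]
proj_u(v) = [27/25, -36/25]

v·u = (-1)(-3) + (-3)(4) = -9
u·u = (-3)² + (4)² = 25
proj_u(v) = (v·u / u·u) × u = (-9/25) × u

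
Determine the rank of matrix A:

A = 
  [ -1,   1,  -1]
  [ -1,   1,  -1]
Row reduce:
R2 → R2 - (1)·R1
REF = 
  [ -1,   1,  -1]
  [  0,   0,   0]
Pivot columns: 1 → 1 pivot.

rank(A) = 1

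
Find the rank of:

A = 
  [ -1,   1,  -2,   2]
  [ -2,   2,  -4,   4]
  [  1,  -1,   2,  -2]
rank(A) = 1

Row reduce:
R2 → R2 - (2)·R1
R3 → R3 + (1)·R1
REF = 
  [ -1,   1,  -2,   2]
  [  0,   0,   0,   0]
  [  0,   0,   0,   0]
Pivot columns: 1 → 1 pivot.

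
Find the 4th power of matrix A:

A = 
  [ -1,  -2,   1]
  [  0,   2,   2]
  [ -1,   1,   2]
A^4 = 
  [  5, -24, -23]
  [-20,  86,  94]
  [-17,  67,  76]

A² = A·A:
A²[1,1] = (-1)(-1) + (-2)(0) + (1)(-1) = 0
A²[1,2] = (-1)(-2) + (-2)(2) + (1)(1) = -1
A²[1,3] = (-1)(1) + (-2)(2) + (1)(2) = -3
A²[2,1] = (0)(-1) + (2)(0) + (2)(-1) = -2
A²[2,2] = (0)(-2) + (2)(2) + (2)(1) = 6
A²[2,3] = (0)(1) + (2)(2) + (2)(2) = 8
A²[3,1] = (-1)(-1) + (1)(0) + (2)(-1) = -1
A²[3,2] = (-1)(-2) + (1)(2) + (2)(1) = 6
A²[3,3] = (-1)(1) + (1)(2) + (2)(2) = 5
A² = 
  [  0,  -1,  -3]
  [ -2,   6,   8]
  [ -1,   6,   5]

A^3 = A^2·A:
A^3[1,1] = (0)(-1) + (-1)(0) + (-3)(-1) = 3
A^3[1,2] = (0)(-2) + (-1)(2) + (-3)(1) = -5
A^3[1,3] = (0)(1) + (-1)(2) + (-3)(2) = -8
A^3[2,1] = (-2)(-1) + (6)(0) + (8)(-1) = -6
A^3[2,2] = (-2)(-2) + (6)(2) + (8)(1) = 24
A^3[2,3] = (-2)(1) + (6)(2) + (8)(2) = 26
A^3[3,1] = (-1)(-1) + (6)(0) + (5)(-1) = -4
A^3[3,2] = (-1)(-2) + (6)(2) + (5)(1) = 19
A^3[3,3] = (-1)(1) + (6)(2) + (5)(2) = 21
A^3 = 
  [  3,  -5,  -8]
  [ -6,  24,  26]
  [ -4,  19,  21]

A^4 = A^3·A:
A^4[1,1] = (3)(-1) + (-5)(0) + (-8)(-1) = 5
A^4[1,2] = (3)(-2) + (-5)(2) + (-8)(1) = -24
A^4[1,3] = (3)(1) + (-5)(2) + (-8)(2) = -23
A^4[2,1] = (-6)(-1) + (24)(0) + (26)(-1) = -20
A^4[2,2] = (-6)(-2) + (24)(2) + (26)(1) = 86
A^4[2,3] = (-6)(1) + (24)(2) + (26)(2) = 94
A^4[3,1] = (-4)(-1) + (19)(0) + (21)(-1) = -17
A^4[3,2] = (-4)(-2) + (19)(2) + (21)(1) = 67
A^4[3,3] = (-4)(1) + (19)(2) + (21)(2) = 76
A^4 = 
  [  5, -24, -23]
  [-20,  86,  94]
  [-17,  67,  76]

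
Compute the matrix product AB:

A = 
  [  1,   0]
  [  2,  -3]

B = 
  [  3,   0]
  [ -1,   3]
A is 2×2 and B is 2×2, so AB is 2×2. Each entry is (row of A)·(column of B):
AB[1,1] = (1)(3) + (0)(-1) = 3
AB[1,2] = (1)(0) + (0)(3) = 0
AB[2,1] = (2)(3) + (-3)(-1) = 9
AB[2,2] = (2)(0) + (-3)(3) = -9

AB = 
  [  3,   0]
  [  9,  -9]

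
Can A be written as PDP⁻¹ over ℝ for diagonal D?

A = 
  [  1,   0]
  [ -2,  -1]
Yes

tr(A) = 0, det(A) = -1
Characteristic polynomial: λ² - tr(A)λ + det(A) = λ² - 1
λ² - 1 = (λ + 1)(λ - 1)
Eigenvalues: 1, -1
λ=-1: alg. mult. = 1, geom. mult. = 2 - rank(A - (-1)I) = 2 - 1 = 1
λ=1: alg. mult. = 1, geom. mult. = 2 - rank(A - (1)I) = 2 - 1 = 1
Sum of geometric multiplicities equals n, so A has n independent eigenvectors.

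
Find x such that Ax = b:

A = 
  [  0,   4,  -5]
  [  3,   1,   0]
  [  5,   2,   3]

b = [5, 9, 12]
x = [3, 0, -1]

Row reduce the augmented matrix [A|b]:
Swap R1 ↔ R2
R3 → R3 - (5/3)·R1
R3 → R3 - (1/12)·R2
REF = 
  [     3,      1,      0,      9]
  [     0,      4,     -5,      5]
  [     0,      0,  41/12, -41/12]

Back-substitution:
x₃ = (-41/12) / (41/12) = -1
x₂ = (5 - (-5)(-1)) / 4 = 0
x₁ = (9 - (1)(0) - (0)(-1)) / 3 = 3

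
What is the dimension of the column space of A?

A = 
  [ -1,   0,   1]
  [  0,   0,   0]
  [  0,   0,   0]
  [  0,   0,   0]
dim(Col(A)) = 1

Row reduce:
(no row operations needed)
REF = 
  [ -1,   0,   1]
  [  0,   0,   0]
  [  0,   0,   0]
  [  0,   0,   0]
Pivot columns: 1 → 1 pivot.
dim(Col(A)) = number of pivot columns = 1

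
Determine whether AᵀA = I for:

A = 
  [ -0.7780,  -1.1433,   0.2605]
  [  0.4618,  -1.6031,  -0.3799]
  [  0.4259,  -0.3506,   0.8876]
No

AᵀA = 
  [  0.9999,  -0.0001,  -0.0001]
  [ -0.0001,   4,   0]
  [ -0.0001,   0,   1]
≠ I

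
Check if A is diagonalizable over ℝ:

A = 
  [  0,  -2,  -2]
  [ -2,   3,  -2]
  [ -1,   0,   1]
Yes

Characteristic polynomial: det(λI - A) = λ³ - 4λ² - 3λ + 14
Testing integer divisors of the constant term: p(2) = 0, so (λ - 2) is a factor:
p(λ) = (λ - 2)(λ² - 2λ - 7)
λ² - 2λ - 7 = 0  ⇒  λ = (2 ± √((-2)² - 4·(-7)))/2 = (2 ± √(32))/2
  = 1 + 2√2,  1 - 2√2
Eigenvalues: 2, 1 + 2√2, 1 - 2√2  (≈ 2, 3.828, -1.828)
The two irrational eigenvalues are distinct (simple), so each has alg. mult. = geom. mult. = 1.
λ=2: alg. mult. = 1, geom. mult. = 3 - rank(A - (2)I) = 3 - 2 = 1
Sum of geometric multiplicities equals n, so A has n independent eigenvectors.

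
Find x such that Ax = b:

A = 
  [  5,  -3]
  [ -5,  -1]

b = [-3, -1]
x = [0, 1]

Row reduce the augmented matrix [A|b]:
R2 → R2 + (1)·R1
REF = 
  [  5,  -3,  -3]
  [  0,  -4,  -4]

Back-substitution:
x₂ = (-4) / (-4) = 1
x₁ = (-3 - (-3)(1)) / 5 = 0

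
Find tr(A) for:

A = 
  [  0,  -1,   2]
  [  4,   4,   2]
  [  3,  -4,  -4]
0

tr(A) = 0 + 4 + -4 = 0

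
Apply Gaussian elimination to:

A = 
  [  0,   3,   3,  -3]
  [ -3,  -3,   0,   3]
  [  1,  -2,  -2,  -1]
Row operations:
Swap R1 ↔ R2
R3 → R3 + (1/3)·R1
R3 → R3 + (1)·R2

Resulting echelon form:
REF = 
  [ -3,  -3,   0,   3]
  [  0,   3,   3,  -3]
  [  0,   0,   1,  -3]

Rank = 3 (number of non-zero pivot rows).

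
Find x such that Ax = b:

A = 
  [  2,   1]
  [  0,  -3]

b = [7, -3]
x = [3, 1]

Row reduce the augmented matrix [A|b]:
(already in echelon form)
REF = 
  [  2,   1,   7]
  [  0,  -3,  -3]

Back-substitution:
x₂ = (-3) / (-3) = 1
x₁ = (7 - (1)(1)) / 2 = 3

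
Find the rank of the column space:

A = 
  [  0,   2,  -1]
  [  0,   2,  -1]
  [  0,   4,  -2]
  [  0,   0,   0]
Row reduce:
R2 → R2 - (1)·R1
R3 → R3 - (2)·R1
REF = 
  [  0,   2,  -1]
  [  0,   0,   0]
  [  0,   0,   0]
  [  0,   0,   0]
Pivot columns: 2 → 1 pivot.
dim(Col(A)) = number of pivot columns = 1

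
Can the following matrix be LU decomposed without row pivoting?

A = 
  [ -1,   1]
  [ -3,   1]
Yes.
A[1,1] = -1 ≠ 0, so Gaussian elimination proceeds without a row swap: multiplier ℓ₂₁ = (-3)/(-1) = 3, and U[2,2] = 1 - (3)(1) = -2.
L = 
  [  1,   0]
  [  3,   1]
U = 
  [ -1,   1]
  [  0,  -2]
Check row 2 of LU: [(3)(-1), (3)(1) + (-2)] = [-3, 1] = row 2 of A ✓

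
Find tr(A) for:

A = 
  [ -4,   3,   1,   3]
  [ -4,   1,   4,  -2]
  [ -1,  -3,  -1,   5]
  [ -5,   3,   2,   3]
-1

tr(A) = -4 + 1 + -1 + 3 = -1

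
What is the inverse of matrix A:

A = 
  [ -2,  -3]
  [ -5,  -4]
det(A) = (-2)(-4) - (-3)(-5) = -7
For a 2×2 matrix, A⁻¹ = (1/det(A)) · [[d, -b], [-c, a]]
    = (-1/7) · [[-4, 3], [5, -2]]

A⁻¹ = 
  [ 4/7, -3/7]
  [-5/7,  2/7]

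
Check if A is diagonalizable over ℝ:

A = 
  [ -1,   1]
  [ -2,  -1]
No

tr(A) = -2, det(A) = 3
Characteristic polynomial: λ² - tr(A)λ + det(A) = λ² + 2λ + 3
λ² + 2λ + 3 = 0  ⇒  λ = (-2 ± √((2)² - 4·(3)))/2 = (-2 ± √(-8))/2
  = -1 + i√2,  -1 - i√2
Eigenvalues: -1 + i√2, -1 - i√2  (≈ -1 + 1.414i, -1 - 1.414i)
Has complex eigenvalues (not diagonalizable over ℝ).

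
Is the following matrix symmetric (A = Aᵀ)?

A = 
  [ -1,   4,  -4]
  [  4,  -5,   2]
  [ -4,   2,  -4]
Yes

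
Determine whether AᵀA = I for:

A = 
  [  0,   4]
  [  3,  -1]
No

AᵀA = 
  [  9,  -3]
  [ -3,  17]
≠ I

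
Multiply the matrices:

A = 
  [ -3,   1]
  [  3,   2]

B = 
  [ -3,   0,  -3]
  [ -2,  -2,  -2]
A is 2×2 and B is 2×3, so AB is 2×3. Each entry is (row of A)·(column of B):
AB[1,1] = (-3)(-3) + (1)(-2) = 7
AB[1,2] = (-3)(0) + (1)(-2) = -2
AB[1,3] = (-3)(-3) + (1)(-2) = 7
AB[2,1] = (3)(-3) + (2)(-2) = -13
AB[2,2] = (3)(0) + (2)(-2) = -4
AB[2,3] = (3)(-3) + (2)(-2) = -13

AB = 
  [  7,  -2,   7]
  [-13,  -4, -13]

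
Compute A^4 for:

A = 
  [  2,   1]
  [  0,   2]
A^4 = 
  [ 16,  32]
  [  0,  16]

A² = A·A:
A²[1,1] = (2)(2) + (1)(0) = 4
A²[1,2] = (2)(1) + (1)(2) = 4
A²[2,1] = (0)(2) + (2)(0) = 0
A²[2,2] = (0)(1) + (2)(2) = 4
A² = 
  [  4,   4]
  [  0,   4]

A^3 = A^2·A:
A^3[1,1] = (4)(2) + (4)(0) = 8
A^3[1,2] = (4)(1) + (4)(2) = 12
A^3[2,1] = (0)(2) + (4)(0) = 0
A^3[2,2] = (0)(1) + (4)(2) = 8
A^3 = 
  [  8,  12]
  [  0,   8]

A^4 = A^3·A:
A^4[1,1] = (8)(2) + (12)(0) = 16
A^4[1,2] = (8)(1) + (12)(2) = 32
A^4[2,1] = (0)(2) + (8)(0) = 0
A^4[2,2] = (0)(1) + (8)(2) = 16
A^4 = 
  [ 16,  32]
  [  0,  16]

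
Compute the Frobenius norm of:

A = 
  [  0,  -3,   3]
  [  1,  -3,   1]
||A||_F = 5.385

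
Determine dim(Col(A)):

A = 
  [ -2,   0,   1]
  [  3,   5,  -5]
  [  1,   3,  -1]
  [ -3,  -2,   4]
dim(Col(A)) = 3

Row reduce:
R2 → R2 + (3/2)·R1
R3 → R3 + (1/2)·R1
R4 → R4 - (3/2)·R1
R3 → R3 - (3/5)·R2
R4 → R4 + (2/5)·R2
R4 → R4 - (11/16)·R3
REF = 
  [  -2,    0,    1]
  [   0,    5, -7/2]
  [   0,    0,  8/5]
  [   0,    0,    0]
Pivot columns: 1, 2, 3 → 3 pivots.
dim(Col(A)) = number of pivot columns = 3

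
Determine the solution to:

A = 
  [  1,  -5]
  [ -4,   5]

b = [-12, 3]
x = [3, 3]

Row reduce the augmented matrix [A|b]:
R2 → R2 + (4)·R1
REF = 
  [  1,  -5, -12]
  [  0, -15, -45]

Back-substitution:
x₂ = (-45) / (-15) = 3
x₁ = (-12 - (-5)(3)) / 1 = 3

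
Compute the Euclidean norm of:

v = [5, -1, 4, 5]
8.185

||v||₂ = √((5)² + (-1)² + (4)² + (5)²) = √67 = 8.185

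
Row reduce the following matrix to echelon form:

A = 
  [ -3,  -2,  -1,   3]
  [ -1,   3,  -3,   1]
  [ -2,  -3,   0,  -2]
Row operations:
R2 → R2 - (1/3)·R1
R3 → R3 - (2/3)·R1
R3 → R3 + (5/11)·R2

Resulting echelon form:
REF = 
  [   -3,    -2,    -1,     3]
  [    0,  11/3,  -8/3,     0]
  [    0,     0, -6/11,    -4]

Rank = 3 (number of non-zero pivot rows).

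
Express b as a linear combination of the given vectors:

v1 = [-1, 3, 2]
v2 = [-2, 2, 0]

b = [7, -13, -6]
c1 = -3, c2 = -2

b = -3·v1 + -2·v2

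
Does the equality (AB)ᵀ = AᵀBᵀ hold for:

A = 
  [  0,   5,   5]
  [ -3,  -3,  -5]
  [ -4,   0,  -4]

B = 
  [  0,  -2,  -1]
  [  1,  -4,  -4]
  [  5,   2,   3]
No

(AB)ᵀ = 
  [ 30, -28, -20]
  [-10,   8,   0]
  [ -5,   0,  -8]

AᵀBᵀ = 
  [ 10,  28, -18]
  [  6,  17,  19]
  [ 14,  41,   3]

The two matrices differ, so (AB)ᵀ ≠ AᵀBᵀ in general. The correct identity is (AB)ᵀ = BᵀAᵀ.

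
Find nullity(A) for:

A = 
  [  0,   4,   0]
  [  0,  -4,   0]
nullity(A) = 2

Row reduce:
R2 → R2 + (1)·R1
REF = 
  [  0,   4,   0]
  [  0,   0,   0]
Pivot columns: 2 → 1 pivot.
rank(A) = 1, so nullity(A) = 3 - 1 = 2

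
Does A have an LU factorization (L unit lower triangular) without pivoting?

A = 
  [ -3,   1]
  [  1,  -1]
Yes.
A[1,1] = -3 ≠ 0, so Gaussian elimination proceeds without a row swap: multiplier ℓ₂₁ = (1)/(-3) = -1/3, and U[2,2] = -1 - (-1/3)(1) = -2/3.
L = 
  [   1,    0]
  [-1/3,    1]
U = 
  [  -3,    1]
  [   0, -2/3]
Check row 2 of LU: [(-1/3)(-3), (-1/3)(1) + (-2/3)] = [1, -1] = row 2 of A ✓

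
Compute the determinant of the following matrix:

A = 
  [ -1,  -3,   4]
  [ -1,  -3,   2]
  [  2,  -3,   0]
18

Cofactor expansion along row 1:
det(A) = (-1)·((-3)(0) - (2)(-3)) - (-3)·((-1)(0) - (2)(2)) + (4)·((-1)(-3) - (-3)(2))
  = (-1)(6) - (-3)(-4) + (4)(9)
  = 18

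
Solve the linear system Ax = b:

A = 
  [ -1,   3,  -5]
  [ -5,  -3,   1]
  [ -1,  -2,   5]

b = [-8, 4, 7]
x = [0, -1, 1]

Row reduce the augmented matrix [A|b]:
R2 → R2 - (5)·R1
R3 → R3 - (1)·R1
R3 → R3 - (5/18)·R2
REF = 
  [  -1,    3,   -5,   -8]
  [   0,  -18,   26,   44]
  [   0,    0, 25/9, 25/9]

Back-substitution:
x₃ = (25/9) / (25/9) = 1
x₂ = (44 - (26)(1)) / (-18) = -1
x₁ = (-8 - (3)(-1) - (-5)(1)) / (-1) = 0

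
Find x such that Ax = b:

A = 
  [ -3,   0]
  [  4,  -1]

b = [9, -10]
Row reduce the augmented matrix [A|b]:
R2 → R2 + (4/3)·R1
REF = 
  [ -3,   0,   9]
  [  0,  -1,   2]

Back-substitution:
x₂ = 2 / (-1) = -2
x₁ = (9 - (0)(-2)) / (-3) = -3

x = [-3, -2]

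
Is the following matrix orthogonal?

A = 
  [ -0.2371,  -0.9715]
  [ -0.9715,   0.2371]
Yes

AᵀA = 
  [  1,   0]
  [  0,   1]
≈ I (equal to I up to the 4-dp rounding of the entries)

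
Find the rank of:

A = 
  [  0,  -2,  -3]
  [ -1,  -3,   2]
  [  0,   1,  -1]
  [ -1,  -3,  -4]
rank(A) = 3

Row reduce:
Swap R1 ↔ R2
R4 → R4 - (1)·R1
R3 → R3 + (1/2)·R2
R4 → R4 - (12/5)·R3
REF = 
  [  -1,   -3,    2]
  [   0,   -2,   -3]
  [   0,    0, -5/2]
  [   0,    0,    0]
Pivot columns: 1, 2, 3 → 3 pivots.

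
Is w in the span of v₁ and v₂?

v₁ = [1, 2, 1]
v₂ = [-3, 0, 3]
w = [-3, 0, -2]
No

Form the augmented matrix and row-reduce:
[v₁|v₂|w] = 
  [  1,  -3,  -3]
  [  2,   0,   0]
  [  1,   3,  -2]
R2 → R2 - (2)·R1
R3 → R3 - (1)·R1
R3 → R3 - (1)·R2
REF = 
  [  1,  -3,  -3]
  [  0,   6,   6]
  [  0,   0,  -5]

Row 3 reads [0 0 | -5], i.e. 0 = -5, so the system is inconsistent and w ∉ span{v₁, v₂}.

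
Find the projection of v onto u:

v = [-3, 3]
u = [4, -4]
v·u = (-3)(4) + (3)(-4) = -24
u·u = (4)² + (-4)² = 32
proj_u(v) = (v·u / u·u) × u = (-24/32) × u = (-3/4) × u

proj_u(v) = [-3, 3]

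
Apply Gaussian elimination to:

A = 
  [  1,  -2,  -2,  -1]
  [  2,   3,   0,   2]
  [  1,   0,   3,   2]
Row operations:
R2 → R2 - (2)·R1
R3 → R3 - (1)·R1
R3 → R3 - (2/7)·R2

Resulting echelon form:
REF = 
  [   1,   -2,   -2,   -1]
  [   0,    7,    4,    4]
  [   0,    0, 27/7, 13/7]

Rank = 3 (number of non-zero pivot rows).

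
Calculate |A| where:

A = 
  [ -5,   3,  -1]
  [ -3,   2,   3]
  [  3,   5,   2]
Cofactor expansion along row 1:
det(A) = (-5)·((2)(2) - (3)(5)) - (3)·((-3)(2) - (3)(3)) + (-1)·((-3)(5) - (2)(3))
  = (-5)(-11) - (3)(-15) + (-1)(-21)
  = 121

det(A) = 121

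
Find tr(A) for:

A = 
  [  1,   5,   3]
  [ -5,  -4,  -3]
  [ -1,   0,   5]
2

tr(A) = 1 + -4 + 5 = 2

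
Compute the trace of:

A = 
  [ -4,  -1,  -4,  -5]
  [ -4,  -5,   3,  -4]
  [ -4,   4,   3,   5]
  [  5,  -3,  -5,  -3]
-9

tr(A) = -4 + -5 + 3 + -3 = -9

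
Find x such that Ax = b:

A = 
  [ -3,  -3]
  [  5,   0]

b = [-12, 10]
Row reduce the augmented matrix [A|b]:
R2 → R2 + (5/3)·R1
REF = 
  [ -3,  -3, -12]
  [  0,  -5, -10]

Back-substitution:
x₂ = (-10) / (-5) = 2
x₁ = (-12 - (-3)(2)) / (-3) = 2

x = [2, 2]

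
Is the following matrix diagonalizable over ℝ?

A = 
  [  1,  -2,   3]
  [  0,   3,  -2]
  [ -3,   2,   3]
No

Characteristic polynomial: det(λI - A) = λ³ - 7λ² + 28λ - 28
By the rational root theorem any rational root is an integer dividing 28; none of those is a root, so p(λ) has no rational roots and hence (being an irreducible cubic) no repeated roots.
Discriminant of the cubic: Δ = -10192
Δ < 0 ⇒ one real eigenvalue and a complex-conjugate pair: λ ≈ 2.808 + 3.513i, 2.808 - 3.513i, 1.384
Has complex eigenvalues (not diagonalizable over ℝ).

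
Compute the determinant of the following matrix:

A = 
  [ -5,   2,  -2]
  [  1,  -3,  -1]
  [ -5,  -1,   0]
Cofactor expansion along row 1:
det(A) = (-5)·((-3)(0) - (-1)(-1)) - (2)·((1)(0) - (-1)(-5)) + (-2)·((1)(-1) - (-3)(-5))
  = (-5)(-1) - (2)(-5) + (-2)(-16)
  = 47

det(A) = 47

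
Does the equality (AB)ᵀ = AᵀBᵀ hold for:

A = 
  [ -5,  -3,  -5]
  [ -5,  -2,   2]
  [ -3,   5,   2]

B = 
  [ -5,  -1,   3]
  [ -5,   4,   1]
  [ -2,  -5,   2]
No

(AB)ᵀ = 
  [ 50,  31, -14]
  [ 18, -13,  13]
  [-28, -13,   0]

AᵀBᵀ = 
  [ 21,   2,  29]
  [ 32,  12,  26]
  [ 29,  35,   4]

The two matrices differ, so (AB)ᵀ ≠ AᵀBᵀ in general. The correct identity is (AB)ᵀ = BᵀAᵀ.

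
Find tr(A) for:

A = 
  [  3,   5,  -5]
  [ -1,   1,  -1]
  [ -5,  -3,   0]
4

tr(A) = 3 + 1 + 0 = 4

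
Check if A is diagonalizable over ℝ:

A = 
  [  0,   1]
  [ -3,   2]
No

tr(A) = 2, det(A) = 3
Characteristic polynomial: λ² - tr(A)λ + det(A) = λ² - 2λ + 3
λ² - 2λ + 3 = 0  ⇒  λ = (2 ± √((-2)² - 4·(3)))/2 = (2 ± √(-8))/2
  = 1 + i√2,  1 - i√2
Eigenvalues: 1 + i√2, 1 - i√2  (≈ 1 + 1.414i, 1 - 1.414i)
Has complex eigenvalues (not diagonalizable over ℝ).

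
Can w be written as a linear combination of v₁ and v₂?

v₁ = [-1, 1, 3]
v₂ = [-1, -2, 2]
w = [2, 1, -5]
Yes

Form the augmented matrix and row-reduce:
[v₁|v₂|w] = 
  [ -1,  -1,   2]
  [  1,  -2,   1]
  [  3,   2,  -5]
R2 → R2 + (1)·R1
R3 → R3 + (3)·R1
R3 → R3 - (1/3)·R2
REF = 
  [ -1,  -1,   2]
  [  0,  -3,   3]
  [  0,   0,   0]

No row of the form [0 0 | nonzero], so the system is consistent. Back-substitution gives c₁ = -1, c₂ = -1: w = (-1)·v₁ + (-1)·v₂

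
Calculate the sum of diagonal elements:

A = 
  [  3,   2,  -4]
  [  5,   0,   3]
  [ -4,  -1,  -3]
0

tr(A) = 3 + 0 + -3 = 0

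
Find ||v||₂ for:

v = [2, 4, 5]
6.708

||v||₂ = √((2)² + (4)² + (5)²) = √45 = 6.708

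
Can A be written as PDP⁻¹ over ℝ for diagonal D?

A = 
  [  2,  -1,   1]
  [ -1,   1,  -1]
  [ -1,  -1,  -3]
Yes

Characteristic polynomial: det(λI - A) = λ³ - 8λ + 4
By the rational root theorem any rational root is an integer dividing 4; none of those is a root, so p(λ) has no rational roots and hence (being an irreducible cubic) no repeated roots.
Discriminant of the cubic: Δ = 1616
Δ > 0 ⇒ three distinct real eigenvalues: λ ≈ -3.051, 0.5173, 2.534
Three distinct real eigenvalues, so A has 3 independent eigenvectors.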